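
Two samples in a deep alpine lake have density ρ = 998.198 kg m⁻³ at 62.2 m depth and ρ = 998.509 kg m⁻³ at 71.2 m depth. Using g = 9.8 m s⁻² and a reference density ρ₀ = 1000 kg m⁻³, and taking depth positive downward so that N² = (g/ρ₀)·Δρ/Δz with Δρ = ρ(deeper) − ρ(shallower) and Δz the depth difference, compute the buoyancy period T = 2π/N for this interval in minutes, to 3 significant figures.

5.69 min

Δρ = 998.509 − 998.198 = 0.311 kg m⁻³ over Δz = 71.2 − 62.2 = 9 m.
N² = (9.8/1000) × (0.311/9) = 3.3864 × 10⁻⁴ s⁻².
N = √(3.3864 × 10⁻⁴) = 0.018402 rad s⁻¹, so T = 2π/N = 341.44 s = 5.6907 min ≈ 5.69 min.
Since Δρ > 0 the layer is stably stratified.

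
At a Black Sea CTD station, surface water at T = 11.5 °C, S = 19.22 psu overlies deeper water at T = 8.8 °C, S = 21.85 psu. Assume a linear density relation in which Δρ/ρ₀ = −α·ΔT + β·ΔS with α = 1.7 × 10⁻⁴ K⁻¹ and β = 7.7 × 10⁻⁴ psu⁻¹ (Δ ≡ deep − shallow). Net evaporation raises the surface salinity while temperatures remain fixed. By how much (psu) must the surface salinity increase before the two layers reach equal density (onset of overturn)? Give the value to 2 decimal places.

Neutral buoyancy requires −α(T_deep − T_surf) + β(S_deep − S_surf′) = 0.
S_surf′ = S_deep − (α/β)·ΔT = 21.85 − (1.7 × 10⁻⁴/7.7 × 10⁻⁴)·(-2.7) = 22.4461 psu.
Increase required: 22.4461 − 19.22 = 3.2261 psu.

3.23 psu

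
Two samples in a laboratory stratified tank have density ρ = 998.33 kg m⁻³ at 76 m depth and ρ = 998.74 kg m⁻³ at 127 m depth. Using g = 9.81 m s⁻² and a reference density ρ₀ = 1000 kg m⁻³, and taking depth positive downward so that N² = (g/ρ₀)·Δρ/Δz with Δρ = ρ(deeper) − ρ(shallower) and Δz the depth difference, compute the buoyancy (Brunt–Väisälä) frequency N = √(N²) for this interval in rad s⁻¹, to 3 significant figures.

8.88 × 10⁻³ rad s⁻¹

Δρ = 998.74 − 998.33 = 0.41 kg m⁻³ over Δz = 127 − 76 = 51 m.
N² = (9.81/1000) × (0.41/51) = 7.8865 × 10⁻⁵ s⁻².
N = √(7.8865 × 10⁻⁵) = 8.8806 × 10⁻³ rad s⁻¹ ≈ 8.88 × 10⁻³ rad s⁻¹.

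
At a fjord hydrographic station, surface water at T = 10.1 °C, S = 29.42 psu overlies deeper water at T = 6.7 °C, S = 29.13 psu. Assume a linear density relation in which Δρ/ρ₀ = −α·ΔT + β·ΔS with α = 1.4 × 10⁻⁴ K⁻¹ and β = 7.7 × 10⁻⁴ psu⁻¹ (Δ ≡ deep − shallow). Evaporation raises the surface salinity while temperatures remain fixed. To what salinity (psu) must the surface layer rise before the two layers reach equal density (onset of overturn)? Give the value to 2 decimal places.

Neutral buoyancy requires −α(T_deep − T_surf) + β(S_deep − S_surf′) = 0.
S_surf′ = S_deep − (α/β)·ΔT = 29.13 − (1.4 × 10⁻⁴/7.7 × 10⁻⁴)·(-3.4) = 29.7482 psu.
Increase required: 29.7482 − 29.42 = 0.3282 psu.

29.75 psu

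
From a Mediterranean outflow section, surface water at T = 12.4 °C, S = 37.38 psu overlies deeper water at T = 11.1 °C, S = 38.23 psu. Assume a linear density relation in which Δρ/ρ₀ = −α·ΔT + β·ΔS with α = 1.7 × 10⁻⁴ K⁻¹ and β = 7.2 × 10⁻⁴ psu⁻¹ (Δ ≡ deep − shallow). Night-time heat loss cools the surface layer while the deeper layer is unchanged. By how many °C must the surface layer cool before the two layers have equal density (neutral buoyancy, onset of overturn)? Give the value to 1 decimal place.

4.9 °C

Neutral buoyancy requires Δρ = 0, i.e. −α(T_deep − T_surf′) + β(S_deep − S_surf) = 0.
T_surf′ = T_deep − (β/α)·ΔS = 11.1 − (7.2 × 10⁻⁴/1.7 × 10⁻⁴)·(+0.85) = 7.500 °C.
Cooling required: 12.4 − (7.500) = 4.900 °C.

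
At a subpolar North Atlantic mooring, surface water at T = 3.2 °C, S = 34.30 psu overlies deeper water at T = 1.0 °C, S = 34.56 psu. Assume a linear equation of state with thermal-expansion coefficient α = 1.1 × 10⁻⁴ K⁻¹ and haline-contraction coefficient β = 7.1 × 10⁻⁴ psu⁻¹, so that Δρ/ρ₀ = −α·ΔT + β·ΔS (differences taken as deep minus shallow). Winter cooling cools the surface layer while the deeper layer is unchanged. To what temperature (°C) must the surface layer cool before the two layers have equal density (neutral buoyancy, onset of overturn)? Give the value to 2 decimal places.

-0.68 °C

Neutral buoyancy requires Δρ = 0, i.e. −α(T_deep − T_surf′) + β(S_deep − S_surf) = 0.
T_surf′ = T_deep − (β/α)·ΔS = 1.0 − (7.1 × 10⁻⁴/1.1 × 10⁻⁴)·(+0.26) = -0.6782 °C.
Cooling required: 3.2 − (-0.6782) = 3.8782 °C.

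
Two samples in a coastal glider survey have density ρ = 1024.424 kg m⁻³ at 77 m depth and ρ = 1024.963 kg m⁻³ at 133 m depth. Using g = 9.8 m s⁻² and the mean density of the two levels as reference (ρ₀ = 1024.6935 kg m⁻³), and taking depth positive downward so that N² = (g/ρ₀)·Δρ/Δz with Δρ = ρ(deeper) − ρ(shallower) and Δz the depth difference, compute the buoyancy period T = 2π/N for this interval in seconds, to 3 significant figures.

Δρ = 1024.963 − 1024.424 = 0.539 kg m⁻³ over Δz = 133 − 77 = 56 m.
N² = (9.8/1024.6935) × (0.539/56) = 9.2052 × 10⁻⁵ s⁻².
N = √(9.2052 × 10⁻⁵) = 9.5944 × 10⁻³ rad s⁻¹, so T = 2π/N = 654.88 s ≈ 655 s.

655 s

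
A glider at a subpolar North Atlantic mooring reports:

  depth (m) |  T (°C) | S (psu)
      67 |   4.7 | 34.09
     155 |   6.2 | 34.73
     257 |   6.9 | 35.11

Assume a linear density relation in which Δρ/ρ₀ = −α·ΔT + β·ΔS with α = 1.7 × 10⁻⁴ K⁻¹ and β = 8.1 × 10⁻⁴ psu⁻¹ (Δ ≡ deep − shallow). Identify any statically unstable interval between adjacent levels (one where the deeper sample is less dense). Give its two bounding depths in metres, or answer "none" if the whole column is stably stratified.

none

Evaluate Δρ/ρ₀ = −αΔT + βΔS across each adjacent pair:
  67–155 m: −αΔT+βΔS = −(1.7 × 10⁻⁴)(+1.5)+(8.1 × 10⁻⁴)(+0.64) = 2.6 × 10⁻⁴ → stable
  155–257 m: −αΔT+βΔS = −(1.7 × 10⁻⁴)(+0.7)+(8.1 × 10⁻⁴)(+0.38) = 1.9 × 10⁻⁴ → stable
Every interval has Δρ > 0: the column is stably stratified throughout.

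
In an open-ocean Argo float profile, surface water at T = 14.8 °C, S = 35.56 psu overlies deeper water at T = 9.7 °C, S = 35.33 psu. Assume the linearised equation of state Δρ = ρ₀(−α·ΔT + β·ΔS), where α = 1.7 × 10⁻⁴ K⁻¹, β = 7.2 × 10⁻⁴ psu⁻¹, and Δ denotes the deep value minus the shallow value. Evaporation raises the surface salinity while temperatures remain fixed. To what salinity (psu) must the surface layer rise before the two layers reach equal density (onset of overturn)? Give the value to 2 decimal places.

36.53 psu

Neutral buoyancy requires −α(T_deep − T_surf) + β(S_deep − S_surf′) = 0.
S_surf′ = S_deep − (α/β)·ΔT = 35.33 − (1.7 × 10⁻⁴/7.2 × 10⁻⁴)·(-5.1) = 36.5342 psu.
Increase required: 36.5342 − 35.56 = 0.9742 psu.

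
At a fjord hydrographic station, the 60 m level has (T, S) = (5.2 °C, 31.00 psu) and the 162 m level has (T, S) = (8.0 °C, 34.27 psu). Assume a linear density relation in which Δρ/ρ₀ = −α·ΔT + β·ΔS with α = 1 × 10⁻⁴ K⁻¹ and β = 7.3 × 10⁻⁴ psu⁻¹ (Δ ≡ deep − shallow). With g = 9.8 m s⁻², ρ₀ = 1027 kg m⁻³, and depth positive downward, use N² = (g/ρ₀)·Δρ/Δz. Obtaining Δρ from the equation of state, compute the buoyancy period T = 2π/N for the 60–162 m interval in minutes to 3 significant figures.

ΔT = +2.8 K, ΔS = +3.27 psu (deep − shallow).
Δρ/ρ₀ = −αΔT + βΔS = -2.80 × 10⁻⁴ + 2.3871 × 10⁻³ = 2.1071 × 10⁻³, so Δρ ≈ 2.164 kg m⁻³.
N² = (g/ρ₀)·Δρ/Δz = g·(Δρ/ρ₀)/Δz = 9.8 × 2.1071 × 10⁻³ / 102 = 2.0245 × 10⁻⁴ s⁻².
N = √(2.0245 × 10⁻⁴) = 0.014228 rad s⁻¹ → T = 2π/N = 441.61 s = 7.3602 min ≈ 7.36 min.

7.36 min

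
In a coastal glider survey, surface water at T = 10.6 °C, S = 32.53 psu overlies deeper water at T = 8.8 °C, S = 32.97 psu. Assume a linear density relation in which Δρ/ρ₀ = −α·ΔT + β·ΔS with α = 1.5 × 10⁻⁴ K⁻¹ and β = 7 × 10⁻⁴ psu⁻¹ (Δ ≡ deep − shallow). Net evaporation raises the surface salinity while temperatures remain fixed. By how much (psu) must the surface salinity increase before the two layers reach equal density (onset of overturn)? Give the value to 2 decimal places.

Neutral buoyancy requires −α(T_deep − T_surf) + β(S_deep − S_surf′) = 0.
S_surf′ = S_deep − (α/β)·ΔT = 32.97 − (1.5 × 10⁻⁴/7 × 10⁻⁴)·(-1.8) = 33.3557 psu.
Increase required: 33.3557 − 32.53 = 0.8257 psu.

0.83 psu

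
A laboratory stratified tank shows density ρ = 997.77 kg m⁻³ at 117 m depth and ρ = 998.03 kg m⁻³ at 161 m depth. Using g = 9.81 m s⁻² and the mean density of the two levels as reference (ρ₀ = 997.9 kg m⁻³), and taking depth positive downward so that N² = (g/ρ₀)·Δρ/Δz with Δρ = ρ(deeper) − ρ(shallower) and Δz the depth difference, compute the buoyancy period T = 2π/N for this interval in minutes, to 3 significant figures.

Δρ = 998.03 − 997.77 = 0.26 kg m⁻³ over Δz = 161 − 117 = 44 m.
N² = (9.81/997.9) × (0.26/44) = 5.8090 × 10⁻⁵ s⁻².
N = √(5.8090 × 10⁻⁵) = 7.6217 × 10⁻³ rad s⁻¹, so T = 2π/N = 824.38 s = 13.740 min ≈ 13.7 min.

13.7 min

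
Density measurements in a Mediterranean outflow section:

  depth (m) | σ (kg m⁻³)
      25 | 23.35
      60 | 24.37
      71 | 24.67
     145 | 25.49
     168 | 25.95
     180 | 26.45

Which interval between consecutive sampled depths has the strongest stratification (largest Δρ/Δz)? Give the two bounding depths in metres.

Compute the density gradient over each adjacent pair:
  25–60 m: Δρ/Δz = 1.02/35 = 0.029 kg m⁻⁴
  60–71 m: Δρ/Δz = 0.30/11 = 0.027 kg m⁻⁴
  71–145 m: Δρ/Δz = 0.82/74 = 0.011 kg m⁻⁴
  145–168 m: Δρ/Δz = 0.46/23 = 0.020 kg m⁻⁴
  168–180 m: Δρ/Δz = 0.50/12 = 0.042 kg m⁻⁴
The largest gradient is in the 168–180 m interval — the pycnocline.

168–180 m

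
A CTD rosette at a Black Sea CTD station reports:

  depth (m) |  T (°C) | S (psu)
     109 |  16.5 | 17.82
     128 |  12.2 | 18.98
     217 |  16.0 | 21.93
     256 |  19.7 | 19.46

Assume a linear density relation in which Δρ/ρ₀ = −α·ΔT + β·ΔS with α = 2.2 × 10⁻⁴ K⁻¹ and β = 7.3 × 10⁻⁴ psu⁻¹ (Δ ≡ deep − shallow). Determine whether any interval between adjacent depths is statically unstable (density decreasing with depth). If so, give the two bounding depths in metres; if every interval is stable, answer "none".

217–256 m

Evaluate Δρ/ρ₀ = −αΔT + βΔS across each adjacent pair:
  109–128 m: −αΔT+βΔS = −(2.2 × 10⁻⁴)(-4.3)+(7.3 × 10⁻⁴)(+1.16) = 1.8 × 10⁻³ → stable
  128–217 m: −αΔT+βΔS = −(2.2 × 10⁻⁴)(+3.8)+(7.3 × 10⁻⁴)(+2.95) = 1.3 × 10⁻³ → stable
  217–256 m: −αΔT+βΔS = −(2.2 × 10⁻⁴)(+3.7)+(7.3 × 10⁻⁴)(-2.47) = -2.6 × 10⁻³ → UNSTABLE
The 217–256 m interval has Δρ < 0: lighter water underlies denser water.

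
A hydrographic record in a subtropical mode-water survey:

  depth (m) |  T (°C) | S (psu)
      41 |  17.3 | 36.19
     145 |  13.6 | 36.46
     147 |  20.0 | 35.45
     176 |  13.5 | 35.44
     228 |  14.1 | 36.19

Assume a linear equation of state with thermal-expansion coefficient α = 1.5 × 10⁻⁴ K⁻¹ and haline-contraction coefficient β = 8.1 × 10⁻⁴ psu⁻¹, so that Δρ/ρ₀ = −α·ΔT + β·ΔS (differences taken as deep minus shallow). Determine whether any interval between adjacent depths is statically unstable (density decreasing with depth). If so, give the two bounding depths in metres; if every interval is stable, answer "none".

145–147 m

Evaluate Δρ/ρ₀ = −αΔT + βΔS across each adjacent pair:
  41–145 m: −αΔT+βΔS = −(1.5 × 10⁻⁴)(-3.7)+(8.1 × 10⁻⁴)(+0.27) = 7.7 × 10⁻⁴ → stable
  145–147 m: −αΔT+βΔS = −(1.5 × 10⁻⁴)(+6.4)+(8.1 × 10⁻⁴)(-1.01) = -1.8 × 10⁻³ → UNSTABLE
  147–176 m: −αΔT+βΔS = −(1.5 × 10⁻⁴)(-6.5)+(8.1 × 10⁻⁴)(-0.01) = 9.7 × 10⁻⁴ → stable
  176–228 m: −αΔT+βΔS = −(1.5 × 10⁻⁴)(+0.6)+(8.1 × 10⁻⁴)(+0.75) = 5.2 × 10⁻⁴ → stable
The 145–147 m interval has Δρ < 0: lighter water underlies denser water.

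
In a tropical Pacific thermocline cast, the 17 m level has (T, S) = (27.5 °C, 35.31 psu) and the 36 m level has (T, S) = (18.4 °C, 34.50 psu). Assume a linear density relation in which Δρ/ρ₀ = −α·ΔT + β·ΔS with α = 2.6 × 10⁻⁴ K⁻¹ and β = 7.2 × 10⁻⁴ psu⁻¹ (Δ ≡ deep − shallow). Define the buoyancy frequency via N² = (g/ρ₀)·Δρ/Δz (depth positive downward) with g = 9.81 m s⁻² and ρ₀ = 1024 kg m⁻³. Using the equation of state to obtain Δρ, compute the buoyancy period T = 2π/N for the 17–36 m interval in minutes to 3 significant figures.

ΔT = -9.1 K, ΔS = -0.81 psu (deep − shallow).
Δρ/ρ₀ = −αΔT + βΔS = 2.366 × 10⁻³ − 5.832 × 10⁻⁴ = 1.7828 × 10⁻³, so Δρ ≈ 1.826 kg m⁻³.
N² = (g/ρ₀)·Δρ/Δz = g·(Δρ/ρ₀)/Δz = 9.81 × 1.7828 × 10⁻³ / 19 = 9.2049 × 10⁻⁴ s⁻².
N = √(9.2049 × 10⁻⁴) = 0.030340 rad s⁻¹ → T = 2π/N = 207.09 s = 3.4515 min ≈ 3.45 min.

3.45 min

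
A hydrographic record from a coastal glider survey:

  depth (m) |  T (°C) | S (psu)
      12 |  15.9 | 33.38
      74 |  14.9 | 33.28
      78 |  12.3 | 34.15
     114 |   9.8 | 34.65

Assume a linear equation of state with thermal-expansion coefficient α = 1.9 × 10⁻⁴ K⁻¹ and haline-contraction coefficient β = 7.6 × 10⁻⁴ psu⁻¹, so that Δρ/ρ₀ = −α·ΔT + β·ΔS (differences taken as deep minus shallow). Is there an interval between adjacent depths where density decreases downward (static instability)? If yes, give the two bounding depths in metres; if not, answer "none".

none

Evaluate Δρ/ρ₀ = −αΔT + βΔS across each adjacent pair:
  12–74 m: −αΔT+βΔS = −(1.9 × 10⁻⁴)(-1.0)+(7.6 × 10⁻⁴)(-0.10) = 1.1 × 10⁻⁴ → stable
  74–78 m: −αΔT+βΔS = −(1.9 × 10⁻⁴)(-2.6)+(7.6 × 10⁻⁴)(+0.87) = 1.2 × 10⁻³ → stable
  78–114 m: −αΔT+βΔS = −(1.9 × 10⁻⁴)(-2.5)+(7.6 × 10⁻⁴)(+0.50) = 8.6 × 10⁻⁴ → stable
Every interval has Δρ > 0: the column is stably stratified throughout.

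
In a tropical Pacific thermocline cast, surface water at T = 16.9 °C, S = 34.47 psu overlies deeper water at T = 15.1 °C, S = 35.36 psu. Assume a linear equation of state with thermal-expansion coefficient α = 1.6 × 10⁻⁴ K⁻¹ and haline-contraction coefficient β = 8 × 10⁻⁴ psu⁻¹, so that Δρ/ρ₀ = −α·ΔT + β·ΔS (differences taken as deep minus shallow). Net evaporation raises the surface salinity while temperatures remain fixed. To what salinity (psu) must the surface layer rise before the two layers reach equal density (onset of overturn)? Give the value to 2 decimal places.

35.72 psu

Neutral buoyancy requires −α(T_deep − T_surf) + β(S_deep − S_surf′) = 0.
S_surf′ = S_deep − (α/β)·ΔT = 35.36 − (1.6 × 10⁻⁴/8 × 10⁻⁴)·(-1.8) = 35.7200 psu.
Increase required: 35.7200 − 34.47 = 1.2500 psu.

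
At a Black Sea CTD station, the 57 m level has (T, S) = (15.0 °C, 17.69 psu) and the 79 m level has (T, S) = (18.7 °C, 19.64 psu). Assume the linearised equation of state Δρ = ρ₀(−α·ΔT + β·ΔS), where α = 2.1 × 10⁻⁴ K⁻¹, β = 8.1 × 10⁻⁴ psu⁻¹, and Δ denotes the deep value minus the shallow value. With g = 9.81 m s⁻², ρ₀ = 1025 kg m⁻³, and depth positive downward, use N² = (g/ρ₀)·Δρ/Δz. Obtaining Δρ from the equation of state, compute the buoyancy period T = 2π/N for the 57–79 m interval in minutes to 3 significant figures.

ΔT = +3.7 K, ΔS = +1.95 psu (deep − shallow).
Δρ/ρ₀ = −αΔT + βΔS = -7.77 × 10⁻⁴ + 1.5795 × 10⁻³ = 8.025 × 10⁻⁴, so Δρ ≈ 0.8226 kg m⁻³.
N² = (g/ρ₀)·Δρ/Δz = g·(Δρ/ρ₀)/Δz = 9.81 × 8.025 × 10⁻⁴ / 22 = 3.5784 × 10⁻⁴ s⁻².
N = √(3.5784 × 10⁻⁴) = 0.018917 rad s⁻¹ → T = 2π/N = 332.14 s = 5.5357 min ≈ 5.54 min.

5.54 min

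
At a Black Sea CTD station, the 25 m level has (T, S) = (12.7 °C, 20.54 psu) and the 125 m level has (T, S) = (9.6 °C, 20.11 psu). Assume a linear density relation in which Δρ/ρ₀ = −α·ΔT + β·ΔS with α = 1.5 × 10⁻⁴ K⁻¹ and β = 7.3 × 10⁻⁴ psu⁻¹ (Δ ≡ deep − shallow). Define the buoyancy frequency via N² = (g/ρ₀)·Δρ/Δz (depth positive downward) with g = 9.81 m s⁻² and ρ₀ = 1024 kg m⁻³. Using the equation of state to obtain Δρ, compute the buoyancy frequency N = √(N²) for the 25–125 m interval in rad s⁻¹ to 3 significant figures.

ΔT = -3.1 K, ΔS = -0.43 psu (deep − shallow).
Δρ/ρ₀ = −αΔT + βΔS = 4.65 × 10⁻⁴ − 3.139 × 10⁻⁴ = 1.511 × 10⁻⁴, so Δρ ≈ 0.1547 kg m⁻³.
N² = (g/ρ₀)·Δρ/Δz = g·(Δρ/ρ₀)/Δz = 9.81 × 1.511 × 10⁻⁴ / 100 = 1.4823 × 10⁻⁵ s⁻².
N = √(1.4823 × 10⁻⁵) = 3.8501 × 10⁻³ rad s⁻¹ ≈ 3.85 × 10⁻³ rad s⁻¹.

3.85 × 10⁻³ rad s⁻¹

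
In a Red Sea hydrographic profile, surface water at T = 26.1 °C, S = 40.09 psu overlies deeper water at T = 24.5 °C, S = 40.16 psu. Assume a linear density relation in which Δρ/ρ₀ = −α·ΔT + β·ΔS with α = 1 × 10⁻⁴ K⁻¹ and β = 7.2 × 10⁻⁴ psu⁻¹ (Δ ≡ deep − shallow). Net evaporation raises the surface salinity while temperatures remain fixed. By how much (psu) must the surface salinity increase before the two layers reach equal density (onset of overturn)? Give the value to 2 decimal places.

Neutral buoyancy requires −α(T_deep − T_surf) + β(S_deep − S_surf′) = 0.
S_surf′ = S_deep − (α/β)·ΔT = 40.16 − (1 × 10⁻⁴/7.2 × 10⁻⁴)·(-1.6) = 40.3822 psu.
Increase required: 40.3822 − 40.09 = 0.2922 psu.

0.29 psu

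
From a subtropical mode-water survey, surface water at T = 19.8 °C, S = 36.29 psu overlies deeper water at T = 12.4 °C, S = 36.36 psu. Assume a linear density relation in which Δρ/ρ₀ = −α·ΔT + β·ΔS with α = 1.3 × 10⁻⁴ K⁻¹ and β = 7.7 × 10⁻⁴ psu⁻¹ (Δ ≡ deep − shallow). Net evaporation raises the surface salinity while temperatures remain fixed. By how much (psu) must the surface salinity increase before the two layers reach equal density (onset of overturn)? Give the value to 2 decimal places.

1.32 psu

Neutral buoyancy requires −α(T_deep − T_surf) + β(S_deep − S_surf′) = 0.
S_surf′ = S_deep − (α/β)·ΔT = 36.36 − (1.3 × 10⁻⁴/7.7 × 10⁻⁴)·(-7.4) = 37.6094 psu.
Increase required: 37.6094 − 36.29 = 1.3194 psu.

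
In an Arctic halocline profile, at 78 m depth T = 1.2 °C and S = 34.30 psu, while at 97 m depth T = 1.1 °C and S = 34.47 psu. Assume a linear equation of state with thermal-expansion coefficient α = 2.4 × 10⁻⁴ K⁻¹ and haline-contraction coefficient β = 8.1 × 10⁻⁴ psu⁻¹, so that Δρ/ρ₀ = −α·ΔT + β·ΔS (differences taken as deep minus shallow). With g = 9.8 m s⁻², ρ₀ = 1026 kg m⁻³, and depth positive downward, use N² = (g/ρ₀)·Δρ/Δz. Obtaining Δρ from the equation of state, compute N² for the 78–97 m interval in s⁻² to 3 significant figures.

ΔT = -0.1 K, ΔS = +0.17 psu (deep − shallow).
Δρ/ρ₀ = −αΔT + βΔS = 2.40 × 10⁻⁵ + 1.377 × 10⁻⁴ = 1.617 × 10⁻⁴, so Δρ ≈ 0.1659 kg m⁻³.
N² = (g/ρ₀)·Δρ/Δz = g·(Δρ/ρ₀)/Δz = 9.8 × 1.617 × 10⁻⁴ / 19 = 8.3403 × 10⁻⁵ s⁻² ≈ 8.34 × 10⁻⁵ s⁻².

8.34 × 10⁻⁵ s⁻²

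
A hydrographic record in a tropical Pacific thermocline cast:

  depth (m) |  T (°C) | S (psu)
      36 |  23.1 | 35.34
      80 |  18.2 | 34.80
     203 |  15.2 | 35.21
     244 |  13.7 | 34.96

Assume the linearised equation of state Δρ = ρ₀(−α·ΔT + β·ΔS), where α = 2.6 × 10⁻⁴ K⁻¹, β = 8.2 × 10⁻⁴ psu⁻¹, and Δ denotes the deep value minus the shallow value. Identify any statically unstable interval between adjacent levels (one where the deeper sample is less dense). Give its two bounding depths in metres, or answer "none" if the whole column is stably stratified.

Evaluate Δρ/ρ₀ = −αΔT + βΔS across each adjacent pair:
  36–80 m: −αΔT+βΔS = −(2.6 × 10⁻⁴)(-4.9)+(8.2 × 10⁻⁴)(-0.54) = 8.3 × 10⁻⁴ → stable
  80–203 m: −αΔT+βΔS = −(2.6 × 10⁻⁴)(-3.0)+(8.2 × 10⁻⁴)(+0.41) = 1.1 × 10⁻³ → stable
  203–244 m: −αΔT+βΔS = −(2.6 × 10⁻⁴)(-1.5)+(8.2 × 10⁻⁴)(-0.25) = 1.8 × 10⁻⁴ → stable
Every interval has Δρ > 0: the column is stably stratified throughout.

none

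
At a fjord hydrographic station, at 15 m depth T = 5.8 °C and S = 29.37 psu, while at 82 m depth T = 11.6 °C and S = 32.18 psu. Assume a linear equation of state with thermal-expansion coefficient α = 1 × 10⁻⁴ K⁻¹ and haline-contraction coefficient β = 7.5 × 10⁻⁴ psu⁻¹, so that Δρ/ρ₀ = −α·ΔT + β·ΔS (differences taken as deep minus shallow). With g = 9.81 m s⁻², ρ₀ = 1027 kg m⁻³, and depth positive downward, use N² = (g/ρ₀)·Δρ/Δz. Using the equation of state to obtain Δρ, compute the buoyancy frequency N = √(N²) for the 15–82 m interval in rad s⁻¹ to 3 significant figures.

0.0150 rad s⁻¹

ΔT = +5.8 K, ΔS = +2.81 psu (deep − shallow).
Δρ/ρ₀ = −αΔT + βΔS = -5.80 × 10⁻⁴ + 2.1075 × 10⁻³ = 1.5275 × 10⁻³, so Δρ ≈ 1.569 kg m⁻³.
N² = (g/ρ₀)·Δρ/Δz = g·(Δρ/ρ₀)/Δz = 9.81 × 1.5275 × 10⁻³ / 67 = 2.2365 × 10⁻⁴ s⁻².
N = √(2.2365 × 10⁻⁴) = 0.014955 rad s⁻¹ ≈ 0.0150 rad s⁻¹.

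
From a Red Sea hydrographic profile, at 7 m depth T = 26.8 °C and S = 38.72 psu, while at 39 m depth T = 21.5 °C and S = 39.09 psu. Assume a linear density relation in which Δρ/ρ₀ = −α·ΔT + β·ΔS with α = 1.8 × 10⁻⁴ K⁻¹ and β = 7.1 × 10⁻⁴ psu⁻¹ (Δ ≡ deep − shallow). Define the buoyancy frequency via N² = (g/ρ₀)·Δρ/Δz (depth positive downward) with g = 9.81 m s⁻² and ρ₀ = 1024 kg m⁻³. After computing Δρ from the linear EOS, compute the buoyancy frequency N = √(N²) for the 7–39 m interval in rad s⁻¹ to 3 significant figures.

0.0193 rad s⁻¹

ΔT = -5.3 K, ΔS = +0.37 psu (deep − shallow).
Δρ/ρ₀ = −αΔT + βΔS = 9.54 × 10⁻⁴ + 2.627 × 10⁻⁴ = 1.2167 × 10⁻³, so Δρ ≈ 1.246 kg m⁻³.
N² = (g/ρ₀)·Δρ/Δz = g·(Δρ/ρ₀)/Δz = 9.81 × 1.2167 × 10⁻³ / 32 = 3.7299 × 10⁻⁴ s⁻².
N = √(3.7299 × 10⁻⁴) = 0.019313 rad s⁻¹ ≈ 0.0193 rad s⁻¹.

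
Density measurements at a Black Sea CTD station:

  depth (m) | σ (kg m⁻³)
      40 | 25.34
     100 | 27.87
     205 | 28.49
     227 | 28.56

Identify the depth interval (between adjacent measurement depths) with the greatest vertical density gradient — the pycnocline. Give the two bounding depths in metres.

40–100 m

Compute the density gradient over each adjacent pair:
  40–100 m: Δρ/Δz = 2.53/60 = 0.042 kg m⁻⁴
  100–205 m: Δρ/Δz = 0.62/105 = 5.9 × 10⁻³ kg m⁻⁴
  205–227 m: Δρ/Δz = 0.07/22 = 3.2 × 10⁻³ kg m⁻⁴
The largest gradient is in the 40–100 m interval — the pycnocline.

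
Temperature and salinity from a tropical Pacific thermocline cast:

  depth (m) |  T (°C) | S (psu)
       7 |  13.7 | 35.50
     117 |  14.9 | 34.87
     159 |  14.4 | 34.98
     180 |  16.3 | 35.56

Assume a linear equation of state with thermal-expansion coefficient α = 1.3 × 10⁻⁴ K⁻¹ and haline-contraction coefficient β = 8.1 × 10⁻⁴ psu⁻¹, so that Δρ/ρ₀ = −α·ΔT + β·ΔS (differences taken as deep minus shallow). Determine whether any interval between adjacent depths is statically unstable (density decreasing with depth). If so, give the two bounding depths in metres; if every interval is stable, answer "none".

Evaluate Δρ/ρ₀ = −αΔT + βΔS across each adjacent pair:
  7–117 m: −αΔT+βΔS = −(1.3 × 10⁻⁴)(+1.2)+(8.1 × 10⁻⁴)(-0.63) = -6.7 × 10⁻⁴ → UNSTABLE
  117–159 m: −αΔT+βΔS = −(1.3 × 10⁻⁴)(-0.5)+(8.1 × 10⁻⁴)(+0.11) = 1.5 × 10⁻⁴ → stable
  159–180 m: −αΔT+βΔS = −(1.3 × 10⁻⁴)(+1.9)+(8.1 × 10⁻⁴)(+0.58) = 2.2 × 10⁻⁴ → stable
The 7–117 m interval has Δρ < 0: lighter water underlies denser water.

7–117 m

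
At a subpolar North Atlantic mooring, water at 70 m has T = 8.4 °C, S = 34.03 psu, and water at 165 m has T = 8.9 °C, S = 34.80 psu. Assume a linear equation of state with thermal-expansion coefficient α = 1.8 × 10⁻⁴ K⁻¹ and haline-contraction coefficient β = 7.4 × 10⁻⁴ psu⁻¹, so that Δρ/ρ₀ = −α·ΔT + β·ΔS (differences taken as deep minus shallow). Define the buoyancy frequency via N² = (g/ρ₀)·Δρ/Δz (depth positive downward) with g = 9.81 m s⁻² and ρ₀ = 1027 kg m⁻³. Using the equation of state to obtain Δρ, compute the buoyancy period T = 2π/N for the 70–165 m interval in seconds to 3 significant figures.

ΔT = +0.5 K, ΔS = +0.77 psu (deep − shallow).
Δρ/ρ₀ = −αΔT + βΔS = -9.00 × 10⁻⁵ + 5.698 × 10⁻⁴ = 4.798 × 10⁻⁴, so Δρ ≈ 0.4928 kg m⁻³.
N² = (g/ρ₀)·Δρ/Δz = g·(Δρ/ρ₀)/Δz = 9.81 × 4.798 × 10⁻⁴ / 95 = 4.9546 × 10⁻⁵ s⁻².
N = √(4.9546 × 10⁻⁵) = 7.0389 × 10⁻³ rad s⁻¹ → T = 2π/N = 892.64 s ≈ 893 s.

893 s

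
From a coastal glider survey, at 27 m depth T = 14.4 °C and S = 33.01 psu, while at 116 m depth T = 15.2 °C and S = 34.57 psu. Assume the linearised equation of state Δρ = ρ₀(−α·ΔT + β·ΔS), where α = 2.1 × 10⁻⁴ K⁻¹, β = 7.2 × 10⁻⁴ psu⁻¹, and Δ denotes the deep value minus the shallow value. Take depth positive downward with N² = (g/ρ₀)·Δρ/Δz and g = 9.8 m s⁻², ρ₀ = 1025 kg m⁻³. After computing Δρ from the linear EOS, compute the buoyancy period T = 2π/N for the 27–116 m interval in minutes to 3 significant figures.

10.2 min

ΔT = +0.8 K, ΔS = +1.56 psu (deep − shallow).
Δρ/ρ₀ = −αΔT + βΔS = -1.68 × 10⁻⁴ + 1.1232 × 10⁻³ = 9.552 × 10⁻⁴, so Δρ ≈ 0.9791 kg m⁻³.
N² = (g/ρ₀)·Δρ/Δz = g·(Δρ/ρ₀)/Δz = 9.8 × 9.552 × 10⁻⁴ / 89 = 1.0518 × 10⁻⁴ s⁻².
N = √(1.0518 × 10⁻⁴) = 0.010256 rad s⁻¹ → T = 2π/N = 612.64 s = 10.211 min ≈ 10.2 min.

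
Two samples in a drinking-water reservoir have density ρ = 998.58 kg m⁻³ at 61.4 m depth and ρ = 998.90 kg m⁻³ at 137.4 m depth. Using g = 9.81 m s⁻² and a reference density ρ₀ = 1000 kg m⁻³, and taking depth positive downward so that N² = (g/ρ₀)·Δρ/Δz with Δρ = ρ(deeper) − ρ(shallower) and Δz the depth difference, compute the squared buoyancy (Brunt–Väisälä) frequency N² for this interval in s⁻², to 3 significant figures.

Δρ = 998.90 − 998.58 = 0.32 kg m⁻³ over Δz = 137.4 − 61.4 = 76 m.
N² = (9.81/1000) × (0.32/76) = 4.1305 × 10⁻⁵ s⁻² ≈ 4.13 × 10⁻⁵ s⁻².

4.13 × 10⁻⁵ s⁻²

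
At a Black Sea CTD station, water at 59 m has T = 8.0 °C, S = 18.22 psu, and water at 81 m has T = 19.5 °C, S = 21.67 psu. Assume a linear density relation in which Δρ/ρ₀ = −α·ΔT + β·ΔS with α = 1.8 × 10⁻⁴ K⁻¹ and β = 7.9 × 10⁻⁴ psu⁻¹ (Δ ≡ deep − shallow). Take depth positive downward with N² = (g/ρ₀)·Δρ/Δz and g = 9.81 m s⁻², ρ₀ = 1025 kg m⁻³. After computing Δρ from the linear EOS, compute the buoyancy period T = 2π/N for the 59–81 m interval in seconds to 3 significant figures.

ΔT = +11.5 K, ΔS = +3.45 psu (deep − shallow).
Δρ/ρ₀ = −αΔT + βΔS = -2.07 × 10⁻³ + 2.7255 × 10⁻³ = 6.555 × 10⁻⁴, so Δρ ≈ 0.6719 kg m⁻³.
N² = (g/ρ₀)·Δρ/Δz = g·(Δρ/ρ₀)/Δz = 9.81 × 6.555 × 10⁻⁴ / 22 = 2.9229 × 10⁻⁴ s⁻².
N = √(2.9229 × 10⁻⁴) = 0.017096 rad s⁻¹ → T = 2π/N = 367.52 s ≈ 368 s.

368 s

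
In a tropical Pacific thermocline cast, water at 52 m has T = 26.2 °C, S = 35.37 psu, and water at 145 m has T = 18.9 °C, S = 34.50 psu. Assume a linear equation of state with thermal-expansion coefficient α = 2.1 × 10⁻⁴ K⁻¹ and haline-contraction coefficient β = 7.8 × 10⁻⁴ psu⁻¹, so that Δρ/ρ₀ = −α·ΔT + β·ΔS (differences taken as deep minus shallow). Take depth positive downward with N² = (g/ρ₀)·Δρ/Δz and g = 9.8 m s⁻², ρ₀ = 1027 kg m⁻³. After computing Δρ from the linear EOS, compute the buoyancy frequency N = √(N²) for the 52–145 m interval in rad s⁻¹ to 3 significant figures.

ΔT = -7.3 K, ΔS = -0.87 psu (deep − shallow).
Δρ/ρ₀ = −αΔT + βΔS = 1.533 × 10⁻³ − 6.786 × 10⁻⁴ = 8.544 × 10⁻⁴, so Δρ ≈ 0.8775 kg m⁻³.
N² = (g/ρ₀)·Δρ/Δz = g·(Δρ/ρ₀)/Δz = 9.8 × 8.544 × 10⁻⁴ / 93 = 9.0034 × 10⁻⁵ s⁻².
N = √(9.0034 × 10⁻⁵) = 9.4886 × 10⁻³ rad s⁻¹ ≈ 9.49 × 10⁻³ rad s⁻¹.

9.49 × 10⁻³ rad s⁻¹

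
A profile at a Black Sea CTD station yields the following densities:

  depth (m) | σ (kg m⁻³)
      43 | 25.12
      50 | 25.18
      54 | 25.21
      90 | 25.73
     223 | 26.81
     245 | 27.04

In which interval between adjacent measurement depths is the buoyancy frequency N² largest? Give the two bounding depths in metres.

Compute the density gradient over each adjacent pair:
  43–50 m: Δρ/Δz = 0.06/7 = 8.6 × 10⁻³ kg m⁻⁴
  50–54 m: Δρ/Δz = 0.03/4 = 7.5 × 10⁻³ kg m⁻⁴
  54–90 m: Δρ/Δz = 0.52/36 = 0.014 kg m⁻⁴
  90–223 m: Δρ/Δz = 1.08/133 = 8.1 × 10⁻³ kg m⁻⁴
  223–245 m: Δρ/Δz = 0.23/22 = 0.010 kg m⁻⁴
The largest gradient is in the 54–90 m interval — the pycnocline.

54–90 m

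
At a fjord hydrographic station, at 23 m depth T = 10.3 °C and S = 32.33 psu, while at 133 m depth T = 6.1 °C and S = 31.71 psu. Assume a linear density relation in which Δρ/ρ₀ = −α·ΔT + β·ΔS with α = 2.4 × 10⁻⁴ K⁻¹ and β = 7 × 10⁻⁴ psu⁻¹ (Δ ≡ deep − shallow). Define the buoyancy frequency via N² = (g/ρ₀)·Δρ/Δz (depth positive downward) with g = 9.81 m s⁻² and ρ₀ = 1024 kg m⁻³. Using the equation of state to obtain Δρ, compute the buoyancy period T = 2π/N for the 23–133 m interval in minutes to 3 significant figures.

14.6 min

ΔT = -4.2 K, ΔS = -0.62 psu (deep − shallow).
Δρ/ρ₀ = −αΔT + βΔS = 1.008 × 10⁻³ − 4.34 × 10⁻⁴ = 5.74 × 10⁻⁴, so Δρ ≈ 0.5878 kg m⁻³.
N² = (g/ρ₀)·Δρ/Δz = g·(Δρ/ρ₀)/Δz = 9.81 × 5.74 × 10⁻⁴ / 110 = 5.1190 × 10⁻⁵ s⁻².
N = √(5.1190 × 10⁻⁵) = 7.1547 × 10⁻³ rad s⁻¹ → T = 2π/N = 878.19 s = 14.637 min ≈ 14.6 min.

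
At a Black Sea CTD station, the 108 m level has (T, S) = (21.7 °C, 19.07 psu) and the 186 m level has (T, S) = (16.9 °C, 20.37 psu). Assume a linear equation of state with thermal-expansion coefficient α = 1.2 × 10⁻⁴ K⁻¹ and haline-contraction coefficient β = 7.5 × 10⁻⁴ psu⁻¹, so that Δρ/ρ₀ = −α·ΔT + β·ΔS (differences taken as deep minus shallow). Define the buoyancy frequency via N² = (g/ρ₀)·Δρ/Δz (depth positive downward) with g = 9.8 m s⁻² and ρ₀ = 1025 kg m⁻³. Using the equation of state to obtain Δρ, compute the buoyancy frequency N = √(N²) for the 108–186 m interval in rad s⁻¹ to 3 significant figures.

ΔT = -4.8 K, ΔS = +1.30 psu (deep − shallow).
Δρ/ρ₀ = −αΔT + βΔS = 5.76 × 10⁻⁴ + 9.75 × 10⁻⁴ = 1.551 × 10⁻³, so Δρ ≈ 1.590 kg m⁻³.
N² = (g/ρ₀)·Δρ/Δz = g·(Δρ/ρ₀)/Δz = 9.8 × 1.551 × 10⁻³ / 78 = 1.9487 × 10⁻⁴ s⁻².
N = √(1.9487 × 10⁻⁴) = 0.013960 rad s⁻¹ ≈ 0.0140 rad s⁻¹.

0.0140 rad s⁻¹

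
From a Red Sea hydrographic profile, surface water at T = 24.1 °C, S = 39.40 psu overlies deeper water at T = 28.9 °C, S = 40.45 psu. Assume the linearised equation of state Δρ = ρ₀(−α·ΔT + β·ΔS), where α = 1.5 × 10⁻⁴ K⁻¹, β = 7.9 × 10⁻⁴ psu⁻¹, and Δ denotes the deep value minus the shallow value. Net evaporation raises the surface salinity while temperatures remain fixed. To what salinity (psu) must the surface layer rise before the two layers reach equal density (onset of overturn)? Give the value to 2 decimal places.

39.54 psu

Neutral buoyancy requires −α(T_deep − T_surf) + β(S_deep − S_surf′) = 0.
S_surf′ = S_deep − (α/β)·ΔT = 40.45 − (1.5 × 10⁻⁴/7.9 × 10⁻⁴)·(+4.8) = 39.5386 psu.
Increase required: 39.5386 − 39.40 = 0.1386 psu.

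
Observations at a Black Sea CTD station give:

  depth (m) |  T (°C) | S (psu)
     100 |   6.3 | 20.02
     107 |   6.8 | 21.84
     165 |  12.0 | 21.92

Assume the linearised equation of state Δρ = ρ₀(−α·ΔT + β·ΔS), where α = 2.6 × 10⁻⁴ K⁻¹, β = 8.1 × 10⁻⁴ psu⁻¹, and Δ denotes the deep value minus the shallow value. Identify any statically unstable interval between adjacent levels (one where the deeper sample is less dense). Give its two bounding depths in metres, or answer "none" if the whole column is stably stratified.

107–165 m

Evaluate Δρ/ρ₀ = −αΔT + βΔS across each adjacent pair:
  100–107 m: −αΔT+βΔS = −(2.6 × 10⁻⁴)(+0.5)+(8.1 × 10⁻⁴)(+1.82) = 1.3 × 10⁻³ → stable
  107–165 m: −αΔT+βΔS = −(2.6 × 10⁻⁴)(+5.2)+(8.1 × 10⁻⁴)(+0.08) = -1.3 × 10⁻³ → UNSTABLE
The 107–165 m interval has Δρ < 0: lighter water underlies denser water.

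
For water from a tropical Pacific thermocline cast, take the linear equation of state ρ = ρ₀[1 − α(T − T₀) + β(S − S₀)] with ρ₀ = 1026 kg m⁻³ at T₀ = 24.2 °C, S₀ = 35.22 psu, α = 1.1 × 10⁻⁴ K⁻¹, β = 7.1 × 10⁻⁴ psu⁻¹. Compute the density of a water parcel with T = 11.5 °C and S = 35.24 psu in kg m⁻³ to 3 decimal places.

1027.448 kg m⁻³

T − T₀ = -12.7 K, S − S₀ = +0.02 psu.
Bracket = 1 − α·(-12.7) + β·(+0.02) = 1 + (1.4112 × 10⁻³) = 1.0014112.
ρ = 1026 × 1.0014112 = 1027.448 kg m⁻³.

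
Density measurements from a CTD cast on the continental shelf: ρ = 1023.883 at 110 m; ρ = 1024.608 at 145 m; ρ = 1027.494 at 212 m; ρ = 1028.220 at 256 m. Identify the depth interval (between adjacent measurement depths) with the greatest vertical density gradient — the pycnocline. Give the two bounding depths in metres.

Compute the density gradient over each adjacent pair:
  110–145 m: Δρ/Δz = 0.725/35 = 0.021 kg m⁻⁴
  145–212 m: Δρ/Δz = 2.886/67 = 0.043 kg m⁻⁴
  212–256 m: Δρ/Δz = 0.726/44 = 0.017 kg m⁻⁴
The largest gradient is in the 145–212 m interval — the pycnocline.

145–212 m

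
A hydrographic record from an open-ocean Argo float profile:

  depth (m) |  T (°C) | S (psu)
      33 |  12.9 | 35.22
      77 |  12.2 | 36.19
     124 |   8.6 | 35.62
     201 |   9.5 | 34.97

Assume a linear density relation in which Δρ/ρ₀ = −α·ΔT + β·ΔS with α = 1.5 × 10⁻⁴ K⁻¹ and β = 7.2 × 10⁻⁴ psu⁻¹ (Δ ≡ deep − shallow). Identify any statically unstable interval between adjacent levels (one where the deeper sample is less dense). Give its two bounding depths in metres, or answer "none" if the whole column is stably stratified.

124–201 m

Evaluate Δρ/ρ₀ = −αΔT + βΔS across each adjacent pair:
  33–77 m: −αΔT+βΔS = −(1.5 × 10⁻⁴)(-0.7)+(7.2 × 10⁻⁴)(+0.97) = 8.0 × 10⁻⁴ → stable
  77–124 m: −αΔT+βΔS = −(1.5 × 10⁻⁴)(-3.6)+(7.2 × 10⁻⁴)(-0.57) = 1.3 × 10⁻⁴ → stable
  124–201 m: −αΔT+βΔS = −(1.5 × 10⁻⁴)(+0.9)+(7.2 × 10⁻⁴)(-0.65) = -6.0 × 10⁻⁴ → UNSTABLE
The 124–201 m interval has Δρ < 0: lighter water underlies denser water.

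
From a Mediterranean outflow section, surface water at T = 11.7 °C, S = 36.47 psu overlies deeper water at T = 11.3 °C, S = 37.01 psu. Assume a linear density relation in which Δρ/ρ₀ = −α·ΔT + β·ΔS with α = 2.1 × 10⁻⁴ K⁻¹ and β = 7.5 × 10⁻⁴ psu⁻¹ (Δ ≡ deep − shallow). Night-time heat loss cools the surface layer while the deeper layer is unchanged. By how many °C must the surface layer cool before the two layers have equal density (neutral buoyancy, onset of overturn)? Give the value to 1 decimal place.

Neutral buoyancy requires Δρ = 0, i.e. −α(T_deep − T_surf′) + β(S_deep − S_surf) = 0.
T_surf′ = T_deep − (β/α)·ΔS = 11.3 − (7.5 × 10⁻⁴/2.1 × 10⁻⁴)·(+0.54) = 9.371 °C.
Cooling required: 11.7 − (9.371) = 2.329 °C.

2.3 °C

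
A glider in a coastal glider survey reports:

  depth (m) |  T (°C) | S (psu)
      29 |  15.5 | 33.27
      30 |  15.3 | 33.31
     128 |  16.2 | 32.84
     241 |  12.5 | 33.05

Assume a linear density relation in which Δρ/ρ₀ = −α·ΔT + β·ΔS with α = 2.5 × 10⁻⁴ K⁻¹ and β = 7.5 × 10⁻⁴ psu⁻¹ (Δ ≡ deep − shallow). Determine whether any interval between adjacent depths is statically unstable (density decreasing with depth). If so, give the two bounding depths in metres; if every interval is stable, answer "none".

Evaluate Δρ/ρ₀ = −αΔT + βΔS across each adjacent pair:
  29–30 m: −αΔT+βΔS = −(2.5 × 10⁻⁴)(-0.2)+(7.5 × 10⁻⁴)(+0.04) = 8.0 × 10⁻⁵ → stable
  30–128 m: −αΔT+βΔS = −(2.5 × 10⁻⁴)(+0.9)+(7.5 × 10⁻⁴)(-0.47) = -5.8 × 10⁻⁴ → UNSTABLE
  128–241 m: −αΔT+βΔS = −(2.5 × 10⁻⁴)(-3.7)+(7.5 × 10⁻⁴)(+0.21) = 1.1 × 10⁻³ → stable
The 30–128 m interval has Δρ < 0: lighter water underlies denser water.

30–128 m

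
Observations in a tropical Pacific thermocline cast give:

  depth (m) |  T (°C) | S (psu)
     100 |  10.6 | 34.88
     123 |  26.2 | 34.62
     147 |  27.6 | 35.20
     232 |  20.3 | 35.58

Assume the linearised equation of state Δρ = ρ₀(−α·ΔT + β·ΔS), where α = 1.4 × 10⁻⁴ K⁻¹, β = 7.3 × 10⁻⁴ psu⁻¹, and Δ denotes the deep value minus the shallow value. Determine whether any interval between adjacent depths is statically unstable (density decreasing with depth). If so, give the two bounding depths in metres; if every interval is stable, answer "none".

100–123 m

Evaluate Δρ/ρ₀ = −αΔT + βΔS across each adjacent pair:
  100–123 m: −αΔT+βΔS = −(1.4 × 10⁻⁴)(+15.6)+(7.3 × 10⁻⁴)(-0.26) = -2.4 × 10⁻³ → UNSTABLE
  123–147 m: −αΔT+βΔS = −(1.4 × 10⁻⁴)(+1.4)+(7.3 × 10⁻⁴)(+0.58) = 2.3 × 10⁻⁴ → stable
  147–232 m: −αΔT+βΔS = −(1.4 × 10⁻⁴)(-7.3)+(7.3 × 10⁻⁴)(+0.38) = 1.3 × 10⁻³ → stable
The 100–123 m interval has Δρ < 0: lighter water underlies denser water.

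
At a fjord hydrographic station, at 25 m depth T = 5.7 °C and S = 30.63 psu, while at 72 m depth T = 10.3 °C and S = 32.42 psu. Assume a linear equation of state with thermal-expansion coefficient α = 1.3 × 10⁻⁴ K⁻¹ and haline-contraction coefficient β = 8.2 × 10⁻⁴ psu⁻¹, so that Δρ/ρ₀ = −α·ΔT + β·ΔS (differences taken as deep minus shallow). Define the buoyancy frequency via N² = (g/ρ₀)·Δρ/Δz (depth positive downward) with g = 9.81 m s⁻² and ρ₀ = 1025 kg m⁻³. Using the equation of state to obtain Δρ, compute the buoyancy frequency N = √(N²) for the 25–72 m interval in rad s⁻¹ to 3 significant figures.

0.0135 rad s⁻¹

ΔT = +4.6 K, ΔS = +1.79 psu (deep − shallow).
Δρ/ρ₀ = −αΔT + βΔS = -5.98 × 10⁻⁴ + 1.4678 × 10⁻³ = 8.698 × 10⁻⁴, so Δρ ≈ 0.8915 kg m⁻³.
N² = (g/ρ₀)·Δρ/Δz = g·(Δρ/ρ₀)/Δz = 9.81 × 8.698 × 10⁻⁴ / 47 = 1.8155 × 10⁻⁴ s⁻².
N = √(1.8155 × 10⁻⁴) = 0.013474 rad s⁻¹ ≈ 0.0135 rad s⁻¹.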